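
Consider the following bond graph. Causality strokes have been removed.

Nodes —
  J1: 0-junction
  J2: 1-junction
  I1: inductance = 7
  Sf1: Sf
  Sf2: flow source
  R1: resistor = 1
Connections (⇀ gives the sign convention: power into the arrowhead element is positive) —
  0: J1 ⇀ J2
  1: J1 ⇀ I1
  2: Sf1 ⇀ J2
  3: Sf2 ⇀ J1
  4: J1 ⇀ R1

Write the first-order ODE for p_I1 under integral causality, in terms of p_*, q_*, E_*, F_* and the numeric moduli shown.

dp_I1/dt = -F_Sf1 + F_Sf2 - p_I1/7

bond 2 stroke at Sf1  (Sf1 fixes flow; stroke at Sf1)
bond 3 stroke at Sf2  (Sf2: flow source, stroke at near end)
bond 0 stroke at J2  (1-jn J2 has f-setter on 2)
bond 1 stroke at I1  (I1: I, integral causality)
bond 4 stroke at J1  (J1: last free bond brings effort in)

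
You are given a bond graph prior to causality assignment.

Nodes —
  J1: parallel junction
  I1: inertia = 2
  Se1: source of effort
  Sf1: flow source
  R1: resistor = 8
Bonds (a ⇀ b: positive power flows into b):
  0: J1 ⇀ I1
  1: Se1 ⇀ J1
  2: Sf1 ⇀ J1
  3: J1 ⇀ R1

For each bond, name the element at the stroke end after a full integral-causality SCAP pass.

#1 →J1  (Se1 fixes effort; stroke away)
#2 →Sf1  (Sf1 (Sf) sets flow on bond)
#0 →I1  (0-jn J1 has e-setter on 1)
#3 →R1  (0-jn J1 has e-setter on 1)

β0 |I1
β1 |J1
β2 |Sf1
β3 |R1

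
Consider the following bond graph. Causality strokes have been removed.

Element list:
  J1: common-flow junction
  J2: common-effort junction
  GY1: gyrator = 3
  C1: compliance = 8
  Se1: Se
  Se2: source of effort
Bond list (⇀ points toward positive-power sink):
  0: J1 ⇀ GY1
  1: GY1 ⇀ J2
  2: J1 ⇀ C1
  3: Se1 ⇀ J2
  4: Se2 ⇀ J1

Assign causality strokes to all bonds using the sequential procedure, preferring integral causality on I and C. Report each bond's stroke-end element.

b3 →J2  (Se1 (Se) sets effort on bond)
b4 →J1  (Se2 (Se) sets effort on bond)
b1 →GY1  (0-jn J2 has e-setter on 3)
b0 →GY1  (GY1: gyrator matches bond 1)
b2 →J1  (1-jn J1 has f-setter on 0)

bond 0 stroke→GY1
bond 1 stroke→GY1
bond 2 stroke→J1
bond 3 stroke→J2
bond 4 stroke→J1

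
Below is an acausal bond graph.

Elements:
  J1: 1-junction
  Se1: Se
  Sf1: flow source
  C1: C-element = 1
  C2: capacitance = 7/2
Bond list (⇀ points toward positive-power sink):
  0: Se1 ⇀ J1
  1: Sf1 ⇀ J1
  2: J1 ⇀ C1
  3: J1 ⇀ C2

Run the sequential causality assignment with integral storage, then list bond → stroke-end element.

b0 |J1
b1 |Sf1
b2 |J1
b3 |J1

bond 0 |J1  (Se1: effort source, stroke at far end)
bond 1 |Sf1  (source Sf1 imposes f)
bond 2 |J1  (J1 flow already set via bond 1)
bond 3 |J1  (1-jn J1 has f-setter on 1)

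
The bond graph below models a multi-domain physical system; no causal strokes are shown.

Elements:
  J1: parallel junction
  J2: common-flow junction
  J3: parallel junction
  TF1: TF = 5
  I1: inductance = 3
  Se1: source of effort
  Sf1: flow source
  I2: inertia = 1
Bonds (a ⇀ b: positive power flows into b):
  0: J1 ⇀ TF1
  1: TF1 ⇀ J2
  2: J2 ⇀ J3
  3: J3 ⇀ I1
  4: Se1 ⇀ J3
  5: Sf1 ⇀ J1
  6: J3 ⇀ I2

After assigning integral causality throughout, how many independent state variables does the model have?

2  (I1, I2 all integral)

bond 4 |J3  (Se1 fixes effort; stroke away)
bond 5 |Sf1  (Sf1: flow source, stroke at near end)
bond 0 |J1  (closing 0-jn rule on J1)
bond 2 |J2  (J3 effort already set via bond 4)
bond 3 |I1  (common-e at J3 fixed by 4)
bond 6 |I2  (0-jn J3 has e-setter on 4)
bond 1 |TF1  (TF TF1: opposite of bond 0)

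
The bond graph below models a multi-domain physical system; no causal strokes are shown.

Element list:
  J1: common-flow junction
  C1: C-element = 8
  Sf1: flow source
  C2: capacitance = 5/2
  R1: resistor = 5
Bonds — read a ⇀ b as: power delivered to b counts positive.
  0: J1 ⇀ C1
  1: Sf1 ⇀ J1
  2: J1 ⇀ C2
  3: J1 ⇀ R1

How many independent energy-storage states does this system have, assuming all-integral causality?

bond 1 stroke at Sf1  (Sf1: flow source, stroke at near end)
bond 0 stroke at J1  (J1: bond 1 brought flow, rest push out)
bond 2 stroke at J1  (common-f at J1 fixed by 1)
bond 3 stroke at J1  (J1: bond 1 brought flow, rest push out)

2  (C1, C2 all integral)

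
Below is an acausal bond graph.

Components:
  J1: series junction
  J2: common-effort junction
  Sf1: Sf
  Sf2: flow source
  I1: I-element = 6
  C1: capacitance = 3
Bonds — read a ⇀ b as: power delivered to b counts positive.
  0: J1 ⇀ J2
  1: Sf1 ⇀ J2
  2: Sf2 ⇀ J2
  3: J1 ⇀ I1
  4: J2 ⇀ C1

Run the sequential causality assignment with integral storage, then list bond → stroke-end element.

β1 |Sf1  (Sf1 fixes flow; stroke at Sf1)
β2 |Sf2  (Sf2: flow source, stroke at near end)
β3 |I1  (I1 outputs flow p/I1)
β0 |J1  (common-f at J1 fixed by 3)
β4 |J2  (J2: last free bond brings effort in)

b0 |J1
b1 |Sf1
b2 |Sf2
b3 |I1
b4 |J2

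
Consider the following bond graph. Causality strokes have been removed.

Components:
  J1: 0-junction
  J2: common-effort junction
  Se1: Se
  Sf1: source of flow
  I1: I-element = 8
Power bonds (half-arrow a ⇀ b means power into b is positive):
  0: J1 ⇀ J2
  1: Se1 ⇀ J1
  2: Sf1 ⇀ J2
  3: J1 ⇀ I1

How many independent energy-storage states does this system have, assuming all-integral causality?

1  (I1 all integral)

#1 stroke at J1  (source Se1 imposes e)
#2 stroke at Sf1  (source Sf1 imposes f)
#0 stroke at J2  (J1 effort already set via bond 1)
#3 stroke at I1  (common-e at J1 fixed by 1)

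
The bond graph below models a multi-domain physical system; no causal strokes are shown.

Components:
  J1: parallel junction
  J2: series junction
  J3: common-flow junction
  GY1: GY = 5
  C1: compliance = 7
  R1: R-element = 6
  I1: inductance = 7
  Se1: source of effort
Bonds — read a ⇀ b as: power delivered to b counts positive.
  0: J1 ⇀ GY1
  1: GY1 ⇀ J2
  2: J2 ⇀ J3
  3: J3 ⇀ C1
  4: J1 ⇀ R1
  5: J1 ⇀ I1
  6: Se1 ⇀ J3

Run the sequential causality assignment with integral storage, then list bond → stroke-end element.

b6 |J3  (Se1 (Se) sets effort on bond)
b3 |J3  (prefer integral on C1)
b2 |J2  (J3: last free bond brings flow in)
b1 |GY1  (J2 needs exactly one f-in)
b0 |GY1  (through GY1, causality inverts; strokes same side of GY1)
b5 |I1  (prefer integral on I1)
b4 |J1  (J1: last free bond brings effort in)

β0 →GY1
β1 →GY1
β2 →J2
β3 →J3
β4 →J1
β5 →I1
β6 →J3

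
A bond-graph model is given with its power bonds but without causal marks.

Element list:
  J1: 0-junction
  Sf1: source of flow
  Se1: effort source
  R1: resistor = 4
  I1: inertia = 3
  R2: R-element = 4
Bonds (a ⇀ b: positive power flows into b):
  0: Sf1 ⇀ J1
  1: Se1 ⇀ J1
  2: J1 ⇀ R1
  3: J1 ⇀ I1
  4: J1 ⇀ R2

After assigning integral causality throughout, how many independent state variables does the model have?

1  (I1 all integral)

β0 |Sf1  (Sf1 (Sf) sets flow on bond)
β1 |J1  (source Se1 imposes e)
β2 |R1  (J1: bond 1 brought effort, rest push out)
β3 |I1  (0-jn J1 has e-setter on 1)
β4 |R2  (0-jn J1 has e-setter on 1)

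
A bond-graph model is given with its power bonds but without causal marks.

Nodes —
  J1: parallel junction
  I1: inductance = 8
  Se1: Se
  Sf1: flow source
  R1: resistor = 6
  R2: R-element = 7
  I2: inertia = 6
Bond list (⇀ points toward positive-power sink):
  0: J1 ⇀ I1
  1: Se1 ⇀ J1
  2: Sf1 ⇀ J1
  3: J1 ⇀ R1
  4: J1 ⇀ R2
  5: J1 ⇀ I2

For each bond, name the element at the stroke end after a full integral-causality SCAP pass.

#0 stroke→I1
#1 stroke→J1
#2 stroke→Sf1
#3 stroke→R1
#4 stroke→R2
#5 stroke→I2

b1 stroke at J1  (Se1 (Se) sets effort on bond)
b2 stroke at Sf1  (source Sf1 imposes f)
b0 stroke at I1  (J1 effort already set via bond 1)
b3 stroke at R1  (J1: bond 1 brought effort, rest push out)
b4 stroke at R2  (J1 effort already set via bond 1)
b5 stroke at I2  (J1 effort already set via bond 1)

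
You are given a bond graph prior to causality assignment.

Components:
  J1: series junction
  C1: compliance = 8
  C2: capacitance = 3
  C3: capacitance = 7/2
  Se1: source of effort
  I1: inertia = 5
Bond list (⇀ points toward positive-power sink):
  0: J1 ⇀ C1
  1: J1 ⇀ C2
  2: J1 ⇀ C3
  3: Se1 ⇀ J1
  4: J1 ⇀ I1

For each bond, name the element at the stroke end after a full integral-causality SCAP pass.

b3 stroke at J1  (Se1 (Se) sets effort on bond)
b0 stroke at J1  (prefer integral on C1)
b1 stroke at J1  (C2 outputs effort q/C2)
b2 stroke at J1  (C3 outputs effort q/C3)
b4 stroke at I1  (J1 needs exactly one f-in)

b0 |J1
b1 |J1
b2 |J1
b3 |J1
b4 |I1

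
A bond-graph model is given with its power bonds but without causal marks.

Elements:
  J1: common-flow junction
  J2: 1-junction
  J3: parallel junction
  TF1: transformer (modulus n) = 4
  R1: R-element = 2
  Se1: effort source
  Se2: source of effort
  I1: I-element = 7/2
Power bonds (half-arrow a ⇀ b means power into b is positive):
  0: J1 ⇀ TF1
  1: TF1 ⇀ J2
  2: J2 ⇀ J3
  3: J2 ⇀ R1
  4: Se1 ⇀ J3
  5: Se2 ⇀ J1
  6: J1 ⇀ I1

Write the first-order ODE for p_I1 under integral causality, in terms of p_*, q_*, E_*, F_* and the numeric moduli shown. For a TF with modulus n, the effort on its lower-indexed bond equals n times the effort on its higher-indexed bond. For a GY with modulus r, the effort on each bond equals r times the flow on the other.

dp_I1/dt = -4*E_Se1 + E_Se2 - 64*p_I1/7

b4 →J3  (Se1 (Se) sets effort on bond)
b5 →J1  (Se2 fixes effort; stroke away)
b2 →J2  (common-e at J3 fixed by 4)
b6 →I1  (prefer integral on I1)
b0 →J1  (J1: bond 6 brought flow, rest push out)
b1 →TF1  (TF1 one-in-one-out from 0)
b3 →J2  (common-f at J2 fixed by 1)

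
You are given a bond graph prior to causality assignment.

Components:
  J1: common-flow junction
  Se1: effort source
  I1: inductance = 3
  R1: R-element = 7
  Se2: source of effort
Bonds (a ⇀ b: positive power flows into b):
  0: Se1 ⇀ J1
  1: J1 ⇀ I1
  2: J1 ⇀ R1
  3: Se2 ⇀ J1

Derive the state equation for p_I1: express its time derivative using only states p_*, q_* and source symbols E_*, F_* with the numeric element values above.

b0 stroke at J1  (source Se1 imposes e)
b3 stroke at J1  (source Se2 imposes e)
b1 stroke at I1  (I1 integral (f out))
b2 stroke at J1  (common-f at J1 fixed by 1)

dp_I1/dt = E_Se1 + E_Se2 - 7*p_I1/3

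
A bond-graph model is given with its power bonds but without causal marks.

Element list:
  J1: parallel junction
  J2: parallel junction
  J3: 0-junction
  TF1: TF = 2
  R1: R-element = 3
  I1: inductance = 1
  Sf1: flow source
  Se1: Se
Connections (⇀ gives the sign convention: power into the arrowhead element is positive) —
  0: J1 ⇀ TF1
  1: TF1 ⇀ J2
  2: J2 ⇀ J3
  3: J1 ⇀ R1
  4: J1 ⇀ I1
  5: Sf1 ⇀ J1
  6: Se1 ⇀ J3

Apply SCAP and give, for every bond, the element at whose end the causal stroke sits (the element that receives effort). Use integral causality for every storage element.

#0 |J1
#1 |TF1
#2 |J2
#3 |R1
#4 |I1
#5 |Sf1
#6 |J3

bond 5 stroke→Sf1  (Sf1 fixes flow; stroke at Sf1)
bond 6 stroke→J3  (source Se1 imposes e)
bond 2 stroke→J2  (common-e at J3 fixed by 6)
bond 1 stroke→TF1  (common-e at J2 fixed by 2)
bond 0 stroke→J1  (TF1: transformer flips bond 1)
bond 3 stroke→R1  (J1 effort already set via bond 0)
bond 4 stroke→I1  (common-e at J1 fixed by 0)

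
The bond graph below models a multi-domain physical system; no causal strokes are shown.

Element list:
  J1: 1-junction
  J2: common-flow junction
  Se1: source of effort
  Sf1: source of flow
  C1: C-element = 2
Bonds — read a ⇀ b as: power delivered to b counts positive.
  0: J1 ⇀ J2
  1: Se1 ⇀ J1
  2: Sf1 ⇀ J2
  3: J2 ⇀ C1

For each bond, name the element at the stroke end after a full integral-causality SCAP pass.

β0 |J2
β1 |J1
β2 |Sf1
β3 |J2

#1 stroke→J1  (Se1 fixes effort; stroke away)
#2 stroke→Sf1  (Sf1 (Sf) sets flow on bond)
#0 stroke→J2  (J1 needs exactly one f-in)
#3 stroke→J2  (1-jn J2 has f-setter on 2)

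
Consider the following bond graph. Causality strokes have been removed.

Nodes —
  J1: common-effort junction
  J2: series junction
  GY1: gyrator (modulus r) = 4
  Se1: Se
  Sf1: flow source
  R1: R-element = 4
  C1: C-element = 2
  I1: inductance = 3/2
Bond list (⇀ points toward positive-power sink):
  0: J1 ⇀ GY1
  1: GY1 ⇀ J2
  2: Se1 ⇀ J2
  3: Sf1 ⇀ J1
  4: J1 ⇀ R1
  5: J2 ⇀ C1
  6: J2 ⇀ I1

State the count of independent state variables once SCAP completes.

2  (C1, I1 all integral)

b2 →J2  (Se1: effort source, stroke at far end)
b3 →Sf1  (Sf1: flow source, stroke at near end)
b5 →J2  (C1: C, integral causality)
b6 →I1  (I1 outputs flow p/I1)
b1 →J2  (1-jn J2 has f-setter on 6)
b0 →J1  (through GY1, causality inverts; strokes same side of GY1)
b4 →R1  (J1: bond 0 brought effort, rest push out)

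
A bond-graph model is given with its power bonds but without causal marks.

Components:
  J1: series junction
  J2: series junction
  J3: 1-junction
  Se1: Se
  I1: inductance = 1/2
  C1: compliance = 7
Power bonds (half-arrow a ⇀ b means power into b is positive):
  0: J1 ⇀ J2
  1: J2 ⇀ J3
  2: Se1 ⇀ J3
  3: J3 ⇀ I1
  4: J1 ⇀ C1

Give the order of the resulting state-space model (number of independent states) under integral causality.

β2 stroke→J3  (Se1 (Se) sets effort on bond)
β3 stroke→I1  (prefer integral on I1)
β1 stroke→J3  (J3 flow already set via bond 3)
β0 stroke→J2  (1-jn J2 has f-setter on 1)
β4 stroke→J1  (J1: bond 0 brought flow, rest push out)

2  (C1, I1 all integral)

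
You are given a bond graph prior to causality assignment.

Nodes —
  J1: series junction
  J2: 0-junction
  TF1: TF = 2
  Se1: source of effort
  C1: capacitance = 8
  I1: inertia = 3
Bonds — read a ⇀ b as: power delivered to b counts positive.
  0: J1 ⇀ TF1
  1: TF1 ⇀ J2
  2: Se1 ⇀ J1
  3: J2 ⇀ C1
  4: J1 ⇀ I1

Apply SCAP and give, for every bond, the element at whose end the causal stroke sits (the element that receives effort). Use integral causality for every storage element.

β2 |J1  (Se1: effort source, stroke at far end)
β3 |J2  (C1 outputs effort q/C1)
β1 |TF1  (J2 effort already set via bond 3)
β0 |J1  (TF1 one-in-one-out from 1)
β4 |I1  (J1 needs exactly one f-in)

bond 0 |J1
bond 1 |TF1
bond 2 |J1
bond 3 |J2
bond 4 |I1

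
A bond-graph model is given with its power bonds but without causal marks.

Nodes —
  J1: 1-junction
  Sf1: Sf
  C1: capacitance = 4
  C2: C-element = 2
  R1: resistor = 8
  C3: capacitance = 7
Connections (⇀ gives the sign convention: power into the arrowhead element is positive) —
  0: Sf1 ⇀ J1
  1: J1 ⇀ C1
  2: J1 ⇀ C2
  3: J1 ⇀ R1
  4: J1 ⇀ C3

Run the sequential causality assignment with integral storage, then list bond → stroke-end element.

β0 stroke→Sf1
β1 stroke→J1
β2 stroke→J1
β3 stroke→J1
β4 stroke→J1

β0 |Sf1  (Sf1 fixes flow; stroke at Sf1)
β1 |J1  (common-f at J1 fixed by 0)
β2 |J1  (1-jn J1 has f-setter on 0)
β3 |J1  (J1 flow already set via bond 0)
β4 |J1  (common-f at J1 fixed by 0)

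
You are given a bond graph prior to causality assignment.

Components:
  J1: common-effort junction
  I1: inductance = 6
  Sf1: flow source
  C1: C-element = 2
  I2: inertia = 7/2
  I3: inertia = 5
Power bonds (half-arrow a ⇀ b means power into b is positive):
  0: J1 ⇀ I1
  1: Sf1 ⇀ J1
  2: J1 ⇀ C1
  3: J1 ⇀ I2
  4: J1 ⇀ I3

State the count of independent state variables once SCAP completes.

4  (C1, I1, I2, I3 all integral)

β1 stroke at Sf1  (Sf1 (Sf) sets flow on bond)
β0 stroke at I1  (I1: I, integral causality)
β2 stroke at J1  (prefer integral on C1)
β3 stroke at I2  (0-jn J1 has e-setter on 2)
β4 stroke at I3  (common-e at J1 fixed by 2)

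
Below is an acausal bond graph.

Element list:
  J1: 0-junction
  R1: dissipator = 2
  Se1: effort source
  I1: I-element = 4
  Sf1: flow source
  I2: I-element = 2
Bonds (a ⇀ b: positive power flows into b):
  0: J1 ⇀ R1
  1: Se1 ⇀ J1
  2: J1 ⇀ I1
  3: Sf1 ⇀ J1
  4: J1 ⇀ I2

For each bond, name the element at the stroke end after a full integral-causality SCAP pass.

bond 0 stroke at R1
bond 1 stroke at J1
bond 2 stroke at I1
bond 3 stroke at Sf1
bond 4 stroke at I2

bond 1 →J1  (Se1 (Se) sets effort on bond)
bond 3 →Sf1  (Sf1 fixes flow; stroke at Sf1)
bond 0 →R1  (J1: bond 1 brought effort, rest push out)
bond 2 →I1  (J1: bond 1 brought effort, rest push out)
bond 4 →I2  (0-jn J1 has e-setter on 1)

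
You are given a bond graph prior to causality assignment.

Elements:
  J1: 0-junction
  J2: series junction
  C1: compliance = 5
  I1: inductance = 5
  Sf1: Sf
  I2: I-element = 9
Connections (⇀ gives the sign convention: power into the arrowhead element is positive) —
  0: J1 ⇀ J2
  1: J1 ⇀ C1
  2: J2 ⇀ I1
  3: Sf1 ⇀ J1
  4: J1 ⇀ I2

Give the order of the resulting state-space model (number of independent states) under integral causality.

β3 |Sf1  (Sf1: flow source, stroke at near end)
β1 |J1  (C1 outputs effort q/C1)
β0 |J2  (common-e at J1 fixed by 1)
β4 |I2  (J1: bond 1 brought effort, rest push out)
β2 |I1  (closing 1-jn rule on J2)

3  (C1, I1, I2 all integral)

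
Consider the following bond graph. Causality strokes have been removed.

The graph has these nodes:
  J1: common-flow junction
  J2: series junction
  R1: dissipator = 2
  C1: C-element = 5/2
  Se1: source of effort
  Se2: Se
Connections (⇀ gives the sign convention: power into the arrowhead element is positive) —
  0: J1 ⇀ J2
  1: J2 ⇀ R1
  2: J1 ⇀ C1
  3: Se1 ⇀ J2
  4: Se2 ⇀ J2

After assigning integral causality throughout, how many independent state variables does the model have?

b3 stroke at J2  (Se1 fixes effort; stroke away)
b4 stroke at J2  (Se2 (Se) sets effort on bond)
b2 stroke at J1  (C1: C, integral causality)
b0 stroke at J2  (closing 1-jn rule on J1)
b1 stroke at R1  (J2: last free bond brings flow in)

1  (C1 all integral)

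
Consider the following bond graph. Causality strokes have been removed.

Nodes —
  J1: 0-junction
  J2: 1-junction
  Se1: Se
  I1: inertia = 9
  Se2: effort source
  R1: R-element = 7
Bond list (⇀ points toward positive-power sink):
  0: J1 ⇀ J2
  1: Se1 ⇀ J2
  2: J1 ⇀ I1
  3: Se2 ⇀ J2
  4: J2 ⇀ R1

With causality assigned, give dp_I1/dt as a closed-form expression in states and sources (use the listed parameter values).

#1 stroke→J2  (source Se1 imposes e)
#3 stroke→J2  (source Se2 imposes e)
#2 stroke→I1  (I1: I, integral causality)
#0 stroke→J1  (closing 0-jn rule on J1)
#4 stroke→J2  (J2 flow already set via bond 0)

dp_I1/dt = -E_Se1 - E_Se2 - 7*p_I1/9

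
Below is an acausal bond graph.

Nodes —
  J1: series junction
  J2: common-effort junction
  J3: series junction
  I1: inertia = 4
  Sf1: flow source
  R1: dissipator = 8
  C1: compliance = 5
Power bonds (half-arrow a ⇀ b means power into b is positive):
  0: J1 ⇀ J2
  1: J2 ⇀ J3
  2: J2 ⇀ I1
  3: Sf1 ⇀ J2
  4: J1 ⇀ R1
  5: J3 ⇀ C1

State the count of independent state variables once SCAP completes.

#3 |Sf1  (Sf1 fixes flow; stroke at Sf1)
#2 |I1  (I1 outputs flow p/I1)
#5 |J3  (C1: C, integral causality)
#1 |J2  (J3: last free bond brings flow in)
#0 |J1  (0-jn J2 has e-setter on 1)
#4 |R1  (J1 needs exactly one f-in)

2  (C1, I1 all integral)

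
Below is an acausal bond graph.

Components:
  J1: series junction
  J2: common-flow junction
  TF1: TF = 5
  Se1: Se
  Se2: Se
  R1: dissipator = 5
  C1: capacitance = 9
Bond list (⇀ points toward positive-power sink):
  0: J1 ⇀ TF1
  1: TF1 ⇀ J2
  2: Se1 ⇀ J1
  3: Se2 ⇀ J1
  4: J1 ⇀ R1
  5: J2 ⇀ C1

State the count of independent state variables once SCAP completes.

1  (C1 all integral)

b2 stroke→J1  (Se1: effort source, stroke at far end)
b3 stroke→J1  (source Se2 imposes e)
b5 stroke→J2  (C1 outputs effort q/C1)
b1 stroke→TF1  (closing 1-jn rule on J2)
b0 stroke→J1  (TF1 one-in-one-out from 1)
b4 stroke→R1  (J1: last free bond brings flow in)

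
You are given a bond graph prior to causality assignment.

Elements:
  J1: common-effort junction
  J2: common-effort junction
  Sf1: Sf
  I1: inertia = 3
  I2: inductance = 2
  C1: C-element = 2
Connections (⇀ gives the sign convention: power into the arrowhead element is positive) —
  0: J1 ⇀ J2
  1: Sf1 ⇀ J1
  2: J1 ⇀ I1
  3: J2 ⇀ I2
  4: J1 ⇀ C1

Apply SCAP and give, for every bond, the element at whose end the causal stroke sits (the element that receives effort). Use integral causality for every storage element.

b1 →Sf1  (Sf1: flow source, stroke at near end)
b2 →I1  (I1 outputs flow p/I1)
b3 →I2  (I2: I, integral causality)
b0 →J2  (J2 needs exactly one e-in)
b4 →J1  (J1 needs exactly one e-in)

#0 stroke at J2
#1 stroke at Sf1
#2 stroke at I1
#3 stroke at I2
#4 stroke at J1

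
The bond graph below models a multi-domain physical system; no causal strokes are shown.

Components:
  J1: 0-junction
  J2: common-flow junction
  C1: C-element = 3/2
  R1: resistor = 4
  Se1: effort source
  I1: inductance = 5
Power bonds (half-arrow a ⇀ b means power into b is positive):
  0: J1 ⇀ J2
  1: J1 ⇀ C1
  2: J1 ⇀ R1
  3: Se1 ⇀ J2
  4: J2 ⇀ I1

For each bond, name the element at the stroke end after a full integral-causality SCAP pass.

bond 3 stroke at J2  (Se1 fixes effort; stroke away)
bond 1 stroke at J1  (C1 integral (e out))
bond 0 stroke at J2  (J1: bond 1 brought effort, rest push out)
bond 2 stroke at R1  (0-jn J1 has e-setter on 1)
bond 4 stroke at I1  (J2: last free bond brings flow in)

b0 stroke→J2
b1 stroke→J1
b2 stroke→R1
b3 stroke→J2
b4 stroke→I1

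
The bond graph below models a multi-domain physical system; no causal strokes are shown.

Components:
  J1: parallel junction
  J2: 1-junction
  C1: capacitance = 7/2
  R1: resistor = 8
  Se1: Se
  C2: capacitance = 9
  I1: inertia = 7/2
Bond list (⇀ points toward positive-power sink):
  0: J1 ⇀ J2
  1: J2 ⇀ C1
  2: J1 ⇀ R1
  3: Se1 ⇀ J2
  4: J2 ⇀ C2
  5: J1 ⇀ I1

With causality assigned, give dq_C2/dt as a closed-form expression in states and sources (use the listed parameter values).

dq_C2/dt = E_Se1/8 - 2*p_I1/7 - q_C1/28 - q_C2/72

b3 stroke→J2  (Se1: effort source, stroke at far end)
b1 stroke→J2  (prefer integral on C1)
b4 stroke→J2  (C2 integral (e out))
b0 stroke→J1  (closing 1-jn rule on J2)
b2 stroke→R1  (J1 effort already set via bond 0)
b5 stroke→I1  (J1: bond 0 brought effort, rest push out)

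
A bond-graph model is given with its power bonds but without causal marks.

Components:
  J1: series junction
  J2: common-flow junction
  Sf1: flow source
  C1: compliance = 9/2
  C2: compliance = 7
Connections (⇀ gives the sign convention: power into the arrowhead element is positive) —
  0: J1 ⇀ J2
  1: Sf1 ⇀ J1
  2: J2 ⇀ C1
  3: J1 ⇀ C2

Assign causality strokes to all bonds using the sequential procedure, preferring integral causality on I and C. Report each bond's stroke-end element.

b1 stroke at Sf1  (Sf1: flow source, stroke at near end)
b0 stroke at J1  (common-f at J1 fixed by 1)
b3 stroke at J1  (common-f at J1 fixed by 1)
b2 stroke at J2  (1-jn J2 has f-setter on 0)

bond 0 stroke at J1
bond 1 stroke at Sf1
bond 2 stroke at J2
bond 3 stroke at J1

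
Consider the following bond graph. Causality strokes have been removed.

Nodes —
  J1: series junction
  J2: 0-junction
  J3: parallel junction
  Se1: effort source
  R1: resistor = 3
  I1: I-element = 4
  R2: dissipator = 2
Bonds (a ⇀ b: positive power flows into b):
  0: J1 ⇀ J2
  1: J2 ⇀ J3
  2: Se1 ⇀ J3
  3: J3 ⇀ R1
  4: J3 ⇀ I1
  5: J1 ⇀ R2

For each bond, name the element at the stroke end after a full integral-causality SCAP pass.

bond 2 stroke→J3  (Se1 (Se) sets effort on bond)
bond 1 stroke→J2  (J3 effort already set via bond 2)
bond 3 stroke→R1  (J3: bond 2 brought effort, rest push out)
bond 4 stroke→I1  (common-e at J3 fixed by 2)
bond 0 stroke→J1  (common-e at J2 fixed by 1)
bond 5 stroke→R2  (closing 1-jn rule on J1)

β0 stroke→J1
β1 stroke→J2
β2 stroke→J3
β3 stroke→R1
β4 stroke→I1
β5 stroke→R2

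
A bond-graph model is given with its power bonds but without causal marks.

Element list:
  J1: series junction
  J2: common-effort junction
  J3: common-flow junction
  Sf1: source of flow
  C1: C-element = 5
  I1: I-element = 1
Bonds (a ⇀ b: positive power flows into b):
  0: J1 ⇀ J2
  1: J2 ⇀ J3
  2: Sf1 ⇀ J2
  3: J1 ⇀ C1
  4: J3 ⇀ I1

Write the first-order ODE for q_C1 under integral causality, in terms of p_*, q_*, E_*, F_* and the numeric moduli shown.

b2 stroke→Sf1  (Sf1 (Sf) sets flow on bond)
b3 stroke→J1  (C1: C, integral causality)
b0 stroke→J2  (closing 1-jn rule on J1)
b1 stroke→J3  (J2 effort already set via bond 0)
b4 stroke→I1  (J3 needs exactly one f-in)

dq_C1/dt = -F_Sf1 + p_I1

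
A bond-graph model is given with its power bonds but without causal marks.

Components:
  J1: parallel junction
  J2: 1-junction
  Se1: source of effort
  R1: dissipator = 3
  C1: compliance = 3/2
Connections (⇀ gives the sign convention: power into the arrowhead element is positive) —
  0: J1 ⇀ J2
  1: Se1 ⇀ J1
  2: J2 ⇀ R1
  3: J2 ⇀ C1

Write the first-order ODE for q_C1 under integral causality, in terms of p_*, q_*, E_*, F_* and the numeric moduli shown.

dq_C1/dt = E_Se1/3 - 2*q_C1/9

#1 →J1  (Se1: effort source, stroke at far end)
#0 →J2  (0-jn J1 has e-setter on 1)
#3 →J2  (C1 integral (e out))
#2 →R1  (J2: last free bond brings flow in)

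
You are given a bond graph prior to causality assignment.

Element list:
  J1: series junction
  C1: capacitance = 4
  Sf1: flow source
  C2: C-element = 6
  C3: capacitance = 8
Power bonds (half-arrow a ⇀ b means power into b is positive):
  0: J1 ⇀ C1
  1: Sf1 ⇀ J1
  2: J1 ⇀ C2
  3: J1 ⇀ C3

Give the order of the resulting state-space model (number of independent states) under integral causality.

β1 stroke at Sf1  (source Sf1 imposes f)
β0 stroke at J1  (1-jn J1 has f-setter on 1)
β2 stroke at J1  (1-jn J1 has f-setter on 1)
β3 stroke at J1  (J1 flow already set via bond 1)

3  (C1, C2, C3 all integral)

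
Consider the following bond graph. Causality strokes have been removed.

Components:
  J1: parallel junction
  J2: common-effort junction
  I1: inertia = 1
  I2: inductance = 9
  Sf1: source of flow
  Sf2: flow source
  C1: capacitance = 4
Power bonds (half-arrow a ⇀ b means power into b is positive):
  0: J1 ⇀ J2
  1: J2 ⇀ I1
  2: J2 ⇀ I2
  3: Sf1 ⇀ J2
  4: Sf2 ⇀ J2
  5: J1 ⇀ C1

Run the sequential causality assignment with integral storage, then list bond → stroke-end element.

β0 |J2
β1 |I1
β2 |I2
β3 |Sf1
β4 |Sf2
β5 |J1

#3 →Sf1  (source Sf1 imposes f)
#4 →Sf2  (Sf2 fixes flow; stroke at Sf2)
#1 →I1  (prefer integral on I1)
#2 →I2  (prefer integral on I2)
#0 →J2  (J2: last free bond brings effort in)
#5 →J1  (J1: last free bond brings effort in)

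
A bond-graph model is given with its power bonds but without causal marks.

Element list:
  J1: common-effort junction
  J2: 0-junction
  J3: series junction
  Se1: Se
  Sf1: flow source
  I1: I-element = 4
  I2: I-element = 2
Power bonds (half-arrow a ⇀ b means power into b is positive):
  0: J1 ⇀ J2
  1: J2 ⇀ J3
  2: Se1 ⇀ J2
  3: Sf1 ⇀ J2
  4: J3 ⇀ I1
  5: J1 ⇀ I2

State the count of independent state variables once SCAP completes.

bond 2 stroke at J2  (Se1 fixes effort; stroke away)
bond 3 stroke at Sf1  (Sf1 (Sf) sets flow on bond)
bond 0 stroke at J1  (common-e at J2 fixed by 2)
bond 1 stroke at J3  (common-e at J2 fixed by 2)
bond 4 stroke at I1  (J3 needs exactly one f-in)
bond 5 stroke at I2  (J1 effort already set via bond 0)

2  (I1, I2 all integral)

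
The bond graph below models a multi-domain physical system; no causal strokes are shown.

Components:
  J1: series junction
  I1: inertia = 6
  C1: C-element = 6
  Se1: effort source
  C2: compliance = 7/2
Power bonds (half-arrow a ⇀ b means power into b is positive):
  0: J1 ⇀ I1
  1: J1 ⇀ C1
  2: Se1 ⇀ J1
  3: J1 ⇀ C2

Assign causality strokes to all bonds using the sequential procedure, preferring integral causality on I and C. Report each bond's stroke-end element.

#0 stroke at I1
#1 stroke at J1
#2 stroke at J1
#3 stroke at J1

β2 stroke at J1  (Se1 fixes effort; stroke away)
β0 stroke at I1  (I1: I, integral causality)
β1 stroke at J1  (J1: bond 0 brought flow, rest push out)
β3 stroke at J1  (J1: bond 0 brought flow, rest push out)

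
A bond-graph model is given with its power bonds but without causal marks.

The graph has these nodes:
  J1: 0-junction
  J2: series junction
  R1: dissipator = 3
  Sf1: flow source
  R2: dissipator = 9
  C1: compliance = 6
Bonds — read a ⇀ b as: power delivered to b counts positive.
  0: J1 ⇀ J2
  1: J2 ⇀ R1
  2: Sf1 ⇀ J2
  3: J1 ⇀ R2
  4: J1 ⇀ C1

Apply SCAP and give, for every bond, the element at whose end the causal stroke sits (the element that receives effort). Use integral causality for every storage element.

bond 0 stroke at J2
bond 1 stroke at J2
bond 2 stroke at Sf1
bond 3 stroke at R2
bond 4 stroke at J1

bond 2 stroke→Sf1  (Sf1: flow source, stroke at near end)
bond 0 stroke→J2  (1-jn J2 has f-setter on 2)
bond 1 stroke→J2  (1-jn J2 has f-setter on 2)
bond 4 stroke→J1  (C1: C, integral causality)
bond 3 stroke→R2  (J1 effort already set via bond 4)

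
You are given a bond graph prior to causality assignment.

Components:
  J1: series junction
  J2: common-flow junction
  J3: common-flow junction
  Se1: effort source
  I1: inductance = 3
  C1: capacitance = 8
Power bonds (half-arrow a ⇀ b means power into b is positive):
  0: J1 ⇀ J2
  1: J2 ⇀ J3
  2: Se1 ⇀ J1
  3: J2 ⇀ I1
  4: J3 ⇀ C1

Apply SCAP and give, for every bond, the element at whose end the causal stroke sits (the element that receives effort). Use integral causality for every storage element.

β0 |J2
β1 |J2
β2 |J1
β3 |I1
β4 |J3

β2 |J1  (Se1: effort source, stroke at far end)
β0 |J2  (J1 needs exactly one f-in)
β3 |I1  (I1 integral (f out))
β1 |J2  (J2: bond 3 brought flow, rest push out)
β4 |J3  (J3 flow already set via bond 1)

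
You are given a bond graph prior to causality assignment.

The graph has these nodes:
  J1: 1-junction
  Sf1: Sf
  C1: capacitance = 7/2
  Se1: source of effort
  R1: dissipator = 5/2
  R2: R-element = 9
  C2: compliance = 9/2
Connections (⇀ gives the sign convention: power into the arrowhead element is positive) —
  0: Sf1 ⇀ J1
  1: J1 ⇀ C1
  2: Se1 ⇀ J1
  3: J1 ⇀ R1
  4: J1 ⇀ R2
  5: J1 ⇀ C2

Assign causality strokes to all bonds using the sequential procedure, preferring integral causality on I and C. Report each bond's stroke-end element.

β0 stroke→Sf1  (Sf1 (Sf) sets flow on bond)
β2 stroke→J1  (source Se1 imposes e)
β1 stroke→J1  (common-f at J1 fixed by 0)
β3 stroke→J1  (J1: bond 0 brought flow, rest push out)
β4 stroke→J1  (J1 flow already set via bond 0)
β5 stroke→J1  (1-jn J1 has f-setter on 0)

β0 |Sf1
β1 |J1
β2 |J1
β3 |J1
β4 |J1
β5 |J1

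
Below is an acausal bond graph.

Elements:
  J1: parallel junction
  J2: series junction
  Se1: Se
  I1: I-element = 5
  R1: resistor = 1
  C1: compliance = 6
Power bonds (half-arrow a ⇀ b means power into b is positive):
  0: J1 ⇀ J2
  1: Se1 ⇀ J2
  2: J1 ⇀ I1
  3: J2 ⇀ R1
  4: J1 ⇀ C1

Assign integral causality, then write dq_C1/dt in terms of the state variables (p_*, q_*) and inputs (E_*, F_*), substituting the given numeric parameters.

#1 stroke at J2  (Se1 fixes effort; stroke away)
#2 stroke at I1  (I1 outputs flow p/I1)
#4 stroke at J1  (prefer integral on C1)
#0 stroke at J2  (common-e at J1 fixed by 4)
#3 stroke at R1  (closing 1-jn rule on J2)

dq_C1/dt = -E_Se1 - p_I1/5 - q_C1/6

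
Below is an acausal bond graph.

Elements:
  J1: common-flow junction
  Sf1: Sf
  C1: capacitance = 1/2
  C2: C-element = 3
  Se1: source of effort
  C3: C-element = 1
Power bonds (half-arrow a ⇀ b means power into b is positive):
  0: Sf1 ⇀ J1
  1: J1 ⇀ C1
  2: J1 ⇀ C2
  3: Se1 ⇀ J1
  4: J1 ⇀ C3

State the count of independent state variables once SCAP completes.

3  (C1, C2, C3 all integral)

#0 stroke→Sf1  (Sf1 fixes flow; stroke at Sf1)
#3 stroke→J1  (Se1 (Se) sets effort on bond)
#1 stroke→J1  (J1: bond 0 brought flow, rest push out)
#2 stroke→J1  (J1 flow already set via bond 0)
#4 stroke→J1  (J1: bond 0 brought flow, rest push out)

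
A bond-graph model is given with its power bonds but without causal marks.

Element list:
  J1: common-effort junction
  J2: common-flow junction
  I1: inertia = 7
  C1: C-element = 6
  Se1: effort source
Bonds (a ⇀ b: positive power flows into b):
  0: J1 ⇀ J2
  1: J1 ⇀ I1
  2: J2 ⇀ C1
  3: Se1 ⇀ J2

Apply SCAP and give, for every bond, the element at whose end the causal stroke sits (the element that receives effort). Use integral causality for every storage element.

bond 0 |J1
bond 1 |I1
bond 2 |J2
bond 3 |J2

#3 stroke at J2  (source Se1 imposes e)
#1 stroke at I1  (I1 integral (f out))
#0 stroke at J1  (J1: last free bond brings effort in)
#2 stroke at J2  (J2 flow already set via bond 0)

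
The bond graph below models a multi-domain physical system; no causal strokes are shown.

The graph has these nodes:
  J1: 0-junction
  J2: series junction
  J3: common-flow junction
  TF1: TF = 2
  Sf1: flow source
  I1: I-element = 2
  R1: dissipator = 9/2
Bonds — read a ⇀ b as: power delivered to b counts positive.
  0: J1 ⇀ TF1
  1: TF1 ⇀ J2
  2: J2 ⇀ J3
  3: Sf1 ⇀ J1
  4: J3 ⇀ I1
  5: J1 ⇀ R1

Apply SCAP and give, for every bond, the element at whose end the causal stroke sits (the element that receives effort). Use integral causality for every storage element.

#0 stroke at TF1
#1 stroke at J2
#2 stroke at J3
#3 stroke at Sf1
#4 stroke at I1
#5 stroke at J1

#3 →Sf1  (source Sf1 imposes f)
#4 →I1  (I1: I, integral causality)
#2 →J3  (J3 flow already set via bond 4)
#1 →J2  (J2: bond 2 brought flow, rest push out)
#0 →TF1  (TF1: transformer flips bond 1)
#5 →J1  (J1 needs exactly one e-in)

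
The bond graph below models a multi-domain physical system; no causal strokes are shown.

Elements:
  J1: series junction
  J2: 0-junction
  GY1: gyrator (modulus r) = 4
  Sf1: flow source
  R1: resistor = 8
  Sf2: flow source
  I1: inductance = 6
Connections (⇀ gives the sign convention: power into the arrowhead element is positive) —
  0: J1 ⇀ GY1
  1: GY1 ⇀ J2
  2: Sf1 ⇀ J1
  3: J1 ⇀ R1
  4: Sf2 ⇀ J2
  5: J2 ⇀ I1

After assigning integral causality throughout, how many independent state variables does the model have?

1  (I1 all integral)

bond 2 stroke at Sf1  (source Sf1 imposes f)
bond 4 stroke at Sf2  (Sf2: flow source, stroke at near end)
bond 0 stroke at J1  (common-f at J1 fixed by 2)
bond 3 stroke at J1  (1-jn J1 has f-setter on 2)
bond 1 stroke at J2  (GY1: gyrator matches bond 0)
bond 5 stroke at I1  (J2 effort already set via bond 1)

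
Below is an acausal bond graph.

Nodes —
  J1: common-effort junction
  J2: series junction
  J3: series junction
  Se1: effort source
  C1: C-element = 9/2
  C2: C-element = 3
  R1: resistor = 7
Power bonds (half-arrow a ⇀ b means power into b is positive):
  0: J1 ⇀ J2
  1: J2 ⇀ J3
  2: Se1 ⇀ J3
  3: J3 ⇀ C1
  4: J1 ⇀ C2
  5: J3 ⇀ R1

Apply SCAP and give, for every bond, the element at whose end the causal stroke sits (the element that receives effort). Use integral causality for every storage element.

bond 0 |J2
bond 1 |J3
bond 2 |J3
bond 3 |J3
bond 4 |J1
bond 5 |R1

bond 2 →J3  (Se1: effort source, stroke at far end)
bond 3 →J3  (C1 outputs effort q/C1)
bond 4 →J1  (C2 outputs effort q/C2)
bond 0 →J2  (common-e at J1 fixed by 4)
bond 1 →J3  (only one flow-in slot at J2)
bond 5 →R1  (only one flow-in slot at J3)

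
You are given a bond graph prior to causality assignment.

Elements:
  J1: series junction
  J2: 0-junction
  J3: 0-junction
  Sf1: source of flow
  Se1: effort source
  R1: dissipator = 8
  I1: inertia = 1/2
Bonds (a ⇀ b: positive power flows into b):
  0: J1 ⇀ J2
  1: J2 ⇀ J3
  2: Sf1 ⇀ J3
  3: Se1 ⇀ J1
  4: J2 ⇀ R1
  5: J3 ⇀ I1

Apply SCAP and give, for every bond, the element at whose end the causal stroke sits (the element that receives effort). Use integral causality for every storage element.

β0 stroke at J2
β1 stroke at J3
β2 stroke at Sf1
β3 stroke at J1
β4 stroke at R1
β5 stroke at I1

#2 stroke→Sf1  (Sf1: flow source, stroke at near end)
#3 stroke→J1  (source Se1 imposes e)
#0 stroke→J2  (closing 1-jn rule on J1)
#1 stroke→J3  (common-e at J2 fixed by 0)
#4 stroke→R1  (J2 effort already set via bond 0)
#5 stroke→I1  (0-jn J3 has e-setter on 1)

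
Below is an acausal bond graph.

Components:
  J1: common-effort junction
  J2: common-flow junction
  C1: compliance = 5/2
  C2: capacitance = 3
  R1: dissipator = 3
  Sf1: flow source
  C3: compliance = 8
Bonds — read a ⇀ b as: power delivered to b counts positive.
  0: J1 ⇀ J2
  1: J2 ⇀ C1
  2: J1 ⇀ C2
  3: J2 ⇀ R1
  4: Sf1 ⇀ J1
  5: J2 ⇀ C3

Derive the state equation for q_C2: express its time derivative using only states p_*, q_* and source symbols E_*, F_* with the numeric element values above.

b4 stroke at Sf1  (Sf1 (Sf) sets flow on bond)
b1 stroke at J2  (C1: C, integral causality)
b2 stroke at J1  (prefer integral on C2)
b0 stroke at J2  (common-e at J1 fixed by 2)
b5 stroke at J2  (C3: C, integral causality)
b3 stroke at R1  (J2: last free bond brings flow in)

dq_C2/dt = F_Sf1 + 2*q_C1/15 - q_C2/9 + q_C3/24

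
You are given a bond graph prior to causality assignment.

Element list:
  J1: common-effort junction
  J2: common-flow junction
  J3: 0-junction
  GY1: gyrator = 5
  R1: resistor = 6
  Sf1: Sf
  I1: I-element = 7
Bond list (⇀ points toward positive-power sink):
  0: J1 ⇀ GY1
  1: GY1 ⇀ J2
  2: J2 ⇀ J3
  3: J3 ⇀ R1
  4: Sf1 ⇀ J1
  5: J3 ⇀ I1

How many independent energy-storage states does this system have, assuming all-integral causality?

1  (I1 all integral)

#4 →Sf1  (Sf1 (Sf) sets flow on bond)
#0 →J1  (only one effort-in slot at J1)
#1 →J2  (through GY1, causality inverts; strokes same side of GY1)
#2 →J3  (only one flow-in slot at J2)
#3 →R1  (J3 effort already set via bond 2)
#5 →I1  (common-e at J3 fixed by 2)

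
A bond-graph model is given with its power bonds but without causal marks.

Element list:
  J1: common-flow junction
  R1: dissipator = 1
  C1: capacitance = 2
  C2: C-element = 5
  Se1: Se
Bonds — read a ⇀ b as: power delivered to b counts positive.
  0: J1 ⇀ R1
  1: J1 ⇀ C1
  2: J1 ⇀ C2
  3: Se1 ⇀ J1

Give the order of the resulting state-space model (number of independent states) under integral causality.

b3 →J1  (Se1 (Se) sets effort on bond)
b1 →J1  (C1 integral (e out))
b2 →J1  (C2: C, integral causality)
b0 →R1  (closing 1-jn rule on J1)

2  (C1, C2 all integral)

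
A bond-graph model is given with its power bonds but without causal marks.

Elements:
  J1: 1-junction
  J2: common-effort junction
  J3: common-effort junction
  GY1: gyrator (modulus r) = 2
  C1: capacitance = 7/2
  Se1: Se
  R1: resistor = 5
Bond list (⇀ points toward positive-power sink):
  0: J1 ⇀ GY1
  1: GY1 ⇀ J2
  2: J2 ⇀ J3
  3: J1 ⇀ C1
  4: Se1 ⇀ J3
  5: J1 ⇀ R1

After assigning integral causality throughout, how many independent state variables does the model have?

1  (C1 all integral)

bond 4 stroke→J3  (Se1 fixes effort; stroke away)
bond 2 stroke→J2  (0-jn J3 has e-setter on 4)
bond 1 stroke→GY1  (J2: bond 2 brought effort, rest push out)
bond 0 stroke→GY1  (GY1: gyrator matches bond 1)
bond 3 stroke→J1  (1-jn J1 has f-setter on 0)
bond 5 stroke→J1  (1-jn J1 has f-setter on 0)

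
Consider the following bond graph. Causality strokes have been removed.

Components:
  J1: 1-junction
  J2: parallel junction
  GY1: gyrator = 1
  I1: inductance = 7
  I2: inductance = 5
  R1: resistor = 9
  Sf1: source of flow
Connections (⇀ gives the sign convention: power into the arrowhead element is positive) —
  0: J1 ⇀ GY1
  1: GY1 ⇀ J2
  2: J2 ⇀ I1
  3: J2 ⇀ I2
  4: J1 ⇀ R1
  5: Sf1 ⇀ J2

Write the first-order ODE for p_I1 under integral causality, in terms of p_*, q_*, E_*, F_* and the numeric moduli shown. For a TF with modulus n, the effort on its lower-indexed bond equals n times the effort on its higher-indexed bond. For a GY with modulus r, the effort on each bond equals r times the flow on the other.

dp_I1/dt = F_Sf1/9 - p_I1/63 - p_I2/45

b5 stroke at Sf1  (Sf1: flow source, stroke at near end)
b2 stroke at I1  (I1: I, integral causality)
b3 stroke at I2  (I2 outputs flow p/I2)
b1 stroke at J2  (closing 0-jn rule on J2)
b0 stroke at J1  (GY1: gyrator matches bond 1)
b4 stroke at R1  (J1: last free bond brings flow in)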